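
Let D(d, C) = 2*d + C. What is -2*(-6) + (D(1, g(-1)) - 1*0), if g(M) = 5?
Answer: 19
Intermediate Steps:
D(d, C) = C + 2*d
-2*(-6) + (D(1, g(-1)) - 1*0) = -2*(-6) + ((5 + 2*1) - 1*0) = 12 + ((5 + 2) + 0) = 12 + (7 + 0) = 12 + 7 = 19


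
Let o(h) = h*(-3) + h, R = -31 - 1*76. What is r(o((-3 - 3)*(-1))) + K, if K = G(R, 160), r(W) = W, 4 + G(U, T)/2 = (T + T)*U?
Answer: -68500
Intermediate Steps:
R = -107 (R = -31 - 76 = -107)
G(U, T) = -8 + 4*T*U (G(U, T) = -8 + 2*((T + T)*U) = -8 + 2*((2*T)*U) = -8 + 2*(2*T*U) = -8 + 4*T*U)
o(h) = -2*h (o(h) = -3*h + h = -2*h)
K = -68488 (K = -8 + 4*160*(-107) = -8 - 68480 = -68488)
r(o((-3 - 3)*(-1))) + K = -2*(-3 - 3)*(-1) - 68488 = -(-12)*(-1) - 68488 = -2*6 - 68488 = -12 - 68488 = -68500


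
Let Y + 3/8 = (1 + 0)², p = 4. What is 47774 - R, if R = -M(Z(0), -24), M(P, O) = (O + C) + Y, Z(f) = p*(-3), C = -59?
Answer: 381533/8 ≈ 47692.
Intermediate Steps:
Z(f) = -12 (Z(f) = 4*(-3) = -12)
Y = 5/8 (Y = -3/8 + (1 + 0)² = -3/8 + 1² = -3/8 + 1 = 5/8 ≈ 0.62500)
M(P, O) = -467/8 + O (M(P, O) = (O - 59) + 5/8 = (-59 + O) + 5/8 = -467/8 + O)
R = 659/8 (R = -(-467/8 - 24) = -1*(-659/8) = 659/8 ≈ 82.375)
47774 - R = 47774 - 1*659/8 = 47774 - 659/8 = 381533/8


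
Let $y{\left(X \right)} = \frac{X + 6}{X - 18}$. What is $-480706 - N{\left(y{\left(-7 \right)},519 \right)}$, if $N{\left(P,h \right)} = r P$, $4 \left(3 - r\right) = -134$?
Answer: $- \frac{24035373}{50} \approx -4.8071 \cdot 10^{5}$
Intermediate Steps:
$r = \frac{73}{2}$ ($r = 3 - - \frac{67}{2} = 3 + \frac{67}{2} = \frac{73}{2} \approx 36.5$)
$y{\left(X \right)} = \frac{6 + X}{-18 + X}$
$N{\left(P,h \right)} = \frac{73 P}{2}$
$-480706 - N{\left(y{\left(-7 \right)},519 \right)} = -480706 - \frac{73 \frac{6 - 7}{-18 - 7}}{2} = -480706 - \frac{73 \frac{1}{-25} \left(-1\right)}{2} = -480706 - \frac{73 \left(\left(- \frac{1}{25}\right) \left(-1\right)\right)}{2} = -480706 - \frac{73}{2} \cdot \frac{1}{25} = -480706 - \frac{73}{50} = - \frac{24035373}{50}$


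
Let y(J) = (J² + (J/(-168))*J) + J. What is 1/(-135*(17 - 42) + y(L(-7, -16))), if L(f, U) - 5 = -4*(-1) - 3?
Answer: 14/47835 ≈ 0.00029267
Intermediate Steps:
L(f, U) = 6 (L(f, U) = 5 + (-4*(-1) - 3) = 5 + (4 - 3) = 5 + 1 = 6)
y(J) = J + 167*J²/168 (y(J) = (J² + (J*(-1/168))*J) + J = (J² + (-J/168)*J) + J = (J² - J²/168) + J = 167*J²/168 + J = J + 167*J²/168)
1/(-135*(17 - 42) + y(L(-7, -16))) = 1/(-135*(17 - 42) + (1/168)*6*(168 + 167*6)) = 1/(-135*(-25) + (1/168)*6*(168 + 1002)) = 1/(3375 + (1/168)*6*1170) = 1/(3375 + 585/14) = 1/(47835/14) = 14/47835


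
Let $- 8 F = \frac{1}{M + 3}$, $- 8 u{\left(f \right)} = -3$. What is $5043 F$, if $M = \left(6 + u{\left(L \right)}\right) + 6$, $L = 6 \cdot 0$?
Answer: $-41$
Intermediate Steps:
$L = 0$
$u{\left(f \right)} = \frac{3}{8}$ ($u{\left(f \right)} = \left(- \frac{1}{8}\right) \left(-3\right) = \frac{3}{8}$)
$M = \frac{99}{8}$ ($M = \left(6 + \frac{3}{8}\right) + 6 = \frac{51}{8} + 6 = \frac{99}{8} \approx 12.375$)
$F = - \frac{1}{123}$ ($F = - \frac{1}{8 \left(\frac{99}{8} + 3\right)} = - \frac{1}{8 \cdot \frac{123}{8}} = \left(- \frac{1}{8}\right) \frac{8}{123} = - \frac{1}{123} \approx -0.0081301$)
$5043 F = 5043 \left(- \frac{1}{123}\right) = -41$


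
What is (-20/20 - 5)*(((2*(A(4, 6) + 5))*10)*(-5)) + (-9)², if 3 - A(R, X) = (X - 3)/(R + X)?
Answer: 4701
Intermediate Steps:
A(R, X) = 3 - (-3 + X)/(R + X) (A(R, X) = 3 - (X - 3)/(R + X) = 3 - (-3 + X)/(R + X))
(-20/20 - 5)*(((2*(A(4, 6) + 5))*10)*(-5)) + (-9)² = (-20/20 - 5)*(((2*((3 + 2*6 + 3*4)/(4 + 6) + 5))*10)*(-5)) + (-9)² = (-20/20 - 5)*(((2*((3 + 12 + 12)/10 + 5))*10)*(-5)) + 81 = (-10*⅒ - 5)*(((2*((⅒)*27 + 5))*10)*(-5)) + 81 = (-1 - 5)*(((2*(27/10 + 5))*10)*(-5)) + 81 = -6*(2*(77/10))*10*(-5) + 81 = -6*(77/5)*10*(-5) + 81 = -924*(-5) + 81 = -6*(-770) + 81 = 4620 + 81 = 4701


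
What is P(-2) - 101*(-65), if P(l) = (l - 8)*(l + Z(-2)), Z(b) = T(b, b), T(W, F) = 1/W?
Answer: 6590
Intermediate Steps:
Z(b) = 1/b
P(l) = (-8 + l)*(-½ + l) (P(l) = (l - 8)*(l + 1/(-2)) = (-8 + l)*(l - ½) = (-8 + l)*(-½ + l))
P(-2) - 101*(-65) = (4 + (-2)² - 17/2*(-2)) - 101*(-65) = (4 + 4 + 17) + 6565 = 25 + 6565 = 6590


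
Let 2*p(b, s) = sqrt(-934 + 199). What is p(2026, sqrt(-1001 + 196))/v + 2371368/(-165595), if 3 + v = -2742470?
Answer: -2371368/165595 - 7*I*sqrt(15)/5484946 ≈ -14.32 - 4.9428e-6*I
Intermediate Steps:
v = -2742473 (v = -3 - 2742470 = -2742473)
p(b, s) = 7*I*sqrt(15)/2 (p(b, s) = sqrt(-934 + 199)/2 = sqrt(-735)/2 = (7*I*sqrt(15))/2 = 7*I*sqrt(15)/2)
p(2026, sqrt(-1001 + 196))/v + 2371368/(-165595) = (7*I*sqrt(15)/2)/(-2742473) + 2371368/(-165595) = (7*I*sqrt(15)/2)*(-1/2742473) + 2371368*(-1/165595) = -7*I*sqrt(15)/5484946 - 2371368/165595 = -2371368/165595 - 7*I*sqrt(15)/5484946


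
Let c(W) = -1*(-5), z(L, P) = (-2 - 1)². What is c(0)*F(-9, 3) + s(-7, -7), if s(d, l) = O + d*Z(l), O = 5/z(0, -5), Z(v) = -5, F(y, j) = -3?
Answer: 185/9 ≈ 20.556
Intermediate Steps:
z(L, P) = 9 (z(L, P) = (-3)² = 9)
c(W) = 5
O = 5/9 ≈ 0.55556
s(d, l) = 5/9 - 5*d (s(d, l) = 5/9 + d*(-5) = 5/9 - 5*d)
c(0)*F(-9, 3) + s(-7, -7) = 5*(-3) + (5/9 - 5*(-7)) = -15 + (5/9 + 35) = -15 + 320/9 = 185/9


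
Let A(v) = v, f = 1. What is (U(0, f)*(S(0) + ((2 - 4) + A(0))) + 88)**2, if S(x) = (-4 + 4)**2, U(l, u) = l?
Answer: 7744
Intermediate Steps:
S(x) = 0 (S(x) = 0**2 = 0)
(U(0, f)*(S(0) + ((2 - 4) + A(0))) + 88)**2 = (0*(0 + ((2 - 4) + 0)) + 88)**2 = (0*(0 + (-2 + 0)) + 88)**2 = (0*(0 - 2) + 88)**2 = (0*(-2) + 88)**2 = (0 + 88)**2 = 88**2 = 7744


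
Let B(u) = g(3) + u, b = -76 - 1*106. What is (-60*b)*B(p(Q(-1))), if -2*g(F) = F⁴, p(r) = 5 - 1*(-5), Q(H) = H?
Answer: -333060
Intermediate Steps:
p(r) = 10 (p(r) = 5 + 5 = 10)
g(F) = -F⁴/2
b = -182 (b = -76 - 106 = -182)
B(u) = -81/2 + u (B(u) = -½*3⁴ + u = -½*81 + u = -81/2 + u)
(-60*b)*B(p(Q(-1))) = (-60*(-182))*(-81/2 + 10) = 10920*(-61/2) = -333060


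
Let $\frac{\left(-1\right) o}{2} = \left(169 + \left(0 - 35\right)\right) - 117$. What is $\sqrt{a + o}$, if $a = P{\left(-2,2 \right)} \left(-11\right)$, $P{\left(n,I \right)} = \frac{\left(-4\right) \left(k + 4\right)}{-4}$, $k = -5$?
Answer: $i \sqrt{23} \approx 4.7958 i$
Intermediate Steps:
$P{\left(n,I \right)} = -1$ ($P{\left(n,I \right)} = \frac{\left(-4\right) \left(-5 + 4\right)}{-4} = \left(-4\right) \left(-1\right) \left(- \frac{1}{4}\right) = 4 \left(- \frac{1}{4}\right) = -1$)
$o = -34$ ($o = - 2 \left(\left(169 + \left(0 - 35\right)\right) - 117\right) = - 2 \left(\left(169 - 35\right) - 117\right) = - 2 \left(134 - 117\right) = \left(-2\right) 17 = -34$)
$a = 11$ ($a = \left(-1\right) \left(-11\right) = 11$)
$\sqrt{a + o} = \sqrt{11 - 34} = \sqrt{-23} = i \sqrt{23}$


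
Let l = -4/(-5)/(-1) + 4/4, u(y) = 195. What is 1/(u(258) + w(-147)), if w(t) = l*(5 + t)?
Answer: 5/833 ≈ 0.0060024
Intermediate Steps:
l = 1/5 (l = -4*(-1/5)*(-1) + 4*(1/4) = (4/5)*(-1) + 1 = -4/5 + 1 = 1/5 ≈ 0.20000)
w(t) = 1 + t/5 (w(t) = (5 + t)/5 = 1 + t/5)
1/(u(258) + w(-147)) = 1/(195 + (1 + (1/5)*(-147))) = 1/(195 + (1 - 147/5)) = 1/(195 - 142/5) = 1/(833/5) = 5/833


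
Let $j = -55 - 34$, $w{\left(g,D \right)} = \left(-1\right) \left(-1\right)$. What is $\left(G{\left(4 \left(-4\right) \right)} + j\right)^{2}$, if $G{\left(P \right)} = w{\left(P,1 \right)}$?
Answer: $7744$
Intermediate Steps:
$w{\left(g,D \right)} = 1$
$j = -89$ ($j = -55 - 34 = -89$)
$G{\left(P \right)} = 1$
$\left(G{\left(4 \left(-4\right) \right)} + j\right)^{2} = \left(1 - 89\right)^{2} = \left(-88\right)^{2} = 7744$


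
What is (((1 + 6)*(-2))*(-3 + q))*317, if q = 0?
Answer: 13314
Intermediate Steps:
(((1 + 6)*(-2))*(-3 + q))*317 = (((1 + 6)*(-2))*(-3 + 0))*317 = ((7*(-2))*(-3))*317 = -14*(-3)*317 = 42*317 = 13314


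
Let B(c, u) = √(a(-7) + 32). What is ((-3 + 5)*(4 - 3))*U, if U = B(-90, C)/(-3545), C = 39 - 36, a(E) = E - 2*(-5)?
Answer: -2*√35/3545 ≈ -0.0033377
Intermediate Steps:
a(E) = 10 + E (a(E) = E + 10 = 10 + E)
C = 3
B(c, u) = √35 (B(c, u) = √((10 - 7) + 32) = √(3 + 32) = √35)
U = -√35/3545 (U = √35/(-3545) = √35*(-1/3545) = -√35/3545 ≈ -0.0016689)
((-3 + 5)*(4 - 3))*U = ((-3 + 5)*(4 - 3))*(-√35/3545) = (2*1)*(-√35/3545) = 2*(-√35/3545) = -2*√35/3545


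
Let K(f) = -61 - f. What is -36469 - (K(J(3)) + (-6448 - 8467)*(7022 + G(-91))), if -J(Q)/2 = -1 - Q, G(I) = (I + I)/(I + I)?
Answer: 104711645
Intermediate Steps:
G(I) = 1 (G(I) = (2*I)/((2*I)) = (2*I)*(1/(2*I)) = 1)
J(Q) = 2 + 2*Q (J(Q) = -2*(-1 - Q) = 2 + 2*Q)
-36469 - (K(J(3)) + (-6448 - 8467)*(7022 + G(-91))) = -36469 - ((-61 - (2 + 2*3)) + (-6448 - 8467)*(7022 + 1)) = -36469 - ((-61 - (2 + 6)) - 14915*7023) = -36469 - ((-61 - 1*8) - 104748045) = -36469 - ((-61 - 8) - 104748045) = -36469 - (-69 - 104748045) = -36469 - 1*(-104748114) = -36469 + 104748114 = 104711645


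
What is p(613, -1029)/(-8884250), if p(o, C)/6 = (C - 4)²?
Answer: -3201267/4442125 ≈ -0.72066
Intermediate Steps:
p(o, C) = 6*(-4 + C)² (p(o, C) = 6*(C - 4)² = 6*(-4 + C)²)
p(613, -1029)/(-8884250) = (6*(-4 - 1029)²)/(-8884250) = (6*(-1033)²)*(-1/8884250) = (6*1067089)*(-1/8884250) = 6402534*(-1/8884250) = -3201267/4442125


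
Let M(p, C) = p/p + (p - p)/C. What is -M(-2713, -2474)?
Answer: -1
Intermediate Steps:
M(p, C) = 1 (M(p, C) = 1 + 0/C = 1 + 0 = 1)
-M(-2713, -2474) = -1*1 = -1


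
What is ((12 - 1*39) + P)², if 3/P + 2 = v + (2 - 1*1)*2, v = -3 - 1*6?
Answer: 6724/9 ≈ 747.11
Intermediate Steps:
v = -9 (v = -3 - 6 = -9)
P = -⅓ (P = 3/(-2 + (-9 + (2 - 1*1)*2)) = 3/(-2 + (-9 + (2 - 1)*2)) = 3/(-2 + (-9 + 1*2)) = 3/(-2 + (-9 + 2)) = 3/(-2 - 7) = 3/(-9) = 3*(-⅑) = -⅓ ≈ -0.33333)
((12 - 1*39) + P)² = ((12 - 1*39) - ⅓)² = ((12 - 39) - ⅓)² = (-27 - ⅓)² = (-82/3)² = 6724/9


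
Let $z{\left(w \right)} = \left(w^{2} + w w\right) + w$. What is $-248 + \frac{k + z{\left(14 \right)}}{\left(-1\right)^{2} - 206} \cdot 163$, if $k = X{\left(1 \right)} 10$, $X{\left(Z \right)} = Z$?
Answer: $- \frac{118648}{205} \approx -578.77$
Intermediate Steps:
$z{\left(w \right)} = w + 2 w^{2}$ ($z{\left(w \right)} = \left(w^{2} + w^{2}\right) + w = 2 w^{2} + w = w + 2 w^{2}$)
$k = 10$ ($k = 1 \cdot 10 = 10$)
$-248 + \frac{k + z{\left(14 \right)}}{\left(-1\right)^{2} - 206} \cdot 163 = -248 + \frac{10 + 14 \left(1 + 2 \cdot 14\right)}{\left(-1\right)^{2} - 206} \cdot 163 = -248 + \frac{10 + 14 \left(1 + 28\right)}{1 - 206} \cdot 163 = -248 + \frac{10 + 14 \cdot 29}{-205} \cdot 163 = -248 + \left(10 + 406\right) \left(- \frac{1}{205}\right) 163 = -248 + 416 \left(- \frac{1}{205}\right) 163 = -248 - \frac{67808}{205} = - \frac{118648}{205}$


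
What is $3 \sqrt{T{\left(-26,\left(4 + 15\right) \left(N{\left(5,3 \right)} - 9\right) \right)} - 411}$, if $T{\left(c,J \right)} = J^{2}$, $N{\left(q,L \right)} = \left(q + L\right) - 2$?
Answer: $3 \sqrt{2838} \approx 159.82$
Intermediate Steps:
$N{\left(q,L \right)} = -2 + L + q$ ($N{\left(q,L \right)} = \left(L + q\right) - 2 = -2 + L + q$)
$3 \sqrt{T{\left(-26,\left(4 + 15\right) \left(N{\left(5,3 \right)} - 9\right) \right)} - 411} = 3 \sqrt{\left(\left(4 + 15\right) \left(\left(-2 + 3 + 5\right) - 9\right)\right)^{2} - 411} = 3 \sqrt{\left(19 \left(6 - 9\right)\right)^{2} - 411} = 3 \sqrt{\left(19 \left(-3\right)\right)^{2} - 411} = 3 \sqrt{\left(-57\right)^{2} - 411} = 3 \sqrt{3249 - 411} = 3 \sqrt{2838}$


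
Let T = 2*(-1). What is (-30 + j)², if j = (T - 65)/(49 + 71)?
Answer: 13446889/14400 ≈ 933.81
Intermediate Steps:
T = -2
j = -67/120 (j = (-2 - 65)/(49 + 71) = -67/120 ≈ -0.55833)
(-30 + j)² = (-30 - 67/120)² = (-3667/120)² = 13446889/14400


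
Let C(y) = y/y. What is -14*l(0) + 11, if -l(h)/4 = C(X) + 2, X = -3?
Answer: 179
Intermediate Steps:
C(y) = 1
l(h) = -12 (l(h) = -4*(1 + 2) = -4*3 = -12)
-14*l(0) + 11 = -14*(-12) + 11 = 168 + 11 = 179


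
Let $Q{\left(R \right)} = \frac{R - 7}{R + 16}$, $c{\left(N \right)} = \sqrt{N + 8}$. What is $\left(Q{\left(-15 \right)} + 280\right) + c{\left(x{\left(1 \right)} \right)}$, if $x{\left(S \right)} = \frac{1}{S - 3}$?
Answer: $258 + \frac{\sqrt{30}}{2} \approx 260.74$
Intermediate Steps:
$x{\left(S \right)} = \frac{1}{-3 + S}$
$c{\left(N \right)} = \sqrt{8 + N}$
$Q{\left(R \right)} = \frac{-7 + R}{16 + R}$
$\left(Q{\left(-15 \right)} + 280\right) + c{\left(x{\left(1 \right)} \right)} = \left(\frac{-7 - 15}{16 - 15} + 280\right) + \sqrt{8 + \frac{1}{-3 + 1}} = \left(1^{-1} \left(-22\right) + 280\right) + \sqrt{8 + \frac{1}{-2}} = \left(1 \left(-22\right) + 280\right) + \sqrt{8 - \frac{1}{2}} = \left(-22 + 280\right) + \sqrt{\frac{15}{2}} = 258 + \frac{\sqrt{30}}{2}$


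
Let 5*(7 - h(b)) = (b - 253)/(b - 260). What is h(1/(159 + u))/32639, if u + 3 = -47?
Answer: 964289/4624783105 ≈ 0.00020850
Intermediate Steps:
u = -50 (u = -3 - 47 = -50)
h(b) = 7 - (-253 + b)/(5*(-260 + b)) (h(b) = 7 - (b - 253)/(5*(b - 260)) = 7 - (-253 + b)/(5*(-260 + b)))
h(1/(159 + u))/32639 = ((-8847 + 34/(159 - 50))/(5*(-260 + 1/(159 - 50))))/32639 = ((-8847 + 34/109)/(5*(-260 + 1/109)))*(1/32639) = ((-8847 + 34*(1/109))/(5*(-260 + 1/109)))*(1/32639) = ((-8847 + 34/109)/(5*(-28339/109)))*(1/32639) = ((⅕)*(-109/28339)*(-964289/109))*(1/32639) = (964289/141695)*(1/32639) = 964289/4624783105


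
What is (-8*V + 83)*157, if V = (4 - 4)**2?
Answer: 13031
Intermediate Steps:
V = 0 (V = 0**2 = 0)
(-8*V + 83)*157 = (-8*0 + 83)*157 = (0 + 83)*157 = 83*157 = 13031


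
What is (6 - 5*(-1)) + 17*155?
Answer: 2646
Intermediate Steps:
(6 - 5*(-1)) + 17*155 = (6 + 5) + 2635 = 11 + 2635 = 2646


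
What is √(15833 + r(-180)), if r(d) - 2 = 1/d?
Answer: √14251495/30 ≈ 125.84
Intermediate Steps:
r(d) = 2 + 1/d
√(15833 + r(-180)) = √(15833 + (2 + 1/(-180))) = √(15833 + (2 - 1/180)) = √(15833 + 359/180) = √(2850299/180) = √14251495/30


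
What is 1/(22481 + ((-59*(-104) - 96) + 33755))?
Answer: 1/62276 ≈ 1.6058e-5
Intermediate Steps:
1/(22481 + ((-59*(-104) - 96) + 33755)) = 1/(22481 + ((6136 - 96) + 33755)) = 1/(22481 + (6040 + 33755)) = 1/(22481 + 39795) = 1/62276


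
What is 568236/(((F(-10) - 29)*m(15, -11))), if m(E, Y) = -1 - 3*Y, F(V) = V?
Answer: -47353/104 ≈ -455.32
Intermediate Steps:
568236/(((F(-10) - 29)*m(15, -11))) = 568236/(((-10 - 29)*(-1 - 3*(-11)))) = 568236/((-39*(-1 + 33))) = 568236/((-39*32)) = 568236/(-1248) = 568236*(-1/1248) = -47353/104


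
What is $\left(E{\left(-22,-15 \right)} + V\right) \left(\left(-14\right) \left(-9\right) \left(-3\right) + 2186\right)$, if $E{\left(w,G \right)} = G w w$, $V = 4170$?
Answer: $-5586720$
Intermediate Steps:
$E{\left(w,G \right)} = G w^{2}$
$\left(E{\left(-22,-15 \right)} + V\right) \left(\left(-14\right) \left(-9\right) \left(-3\right) + 2186\right) = \left(- 15 \left(-22\right)^{2} + 4170\right) \left(\left(-14\right) \left(-9\right) \left(-3\right) + 2186\right) = \left(\left(-15\right) 484 + 4170\right) \left(126 \left(-3\right) + 2186\right) = \left(-7260 + 4170\right) \left(-378 + 2186\right) = \left(-3090\right) 1808 = -5586720$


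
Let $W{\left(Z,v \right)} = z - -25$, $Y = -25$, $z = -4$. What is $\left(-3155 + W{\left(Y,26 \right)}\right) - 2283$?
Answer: $-5417$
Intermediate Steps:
$W{\left(Z,v \right)} = 21$ ($W{\left(Z,v \right)} = -4 - -25 = -4 + 25 = 21$)
$\left(-3155 + W{\left(Y,26 \right)}\right) - 2283 = \left(-3155 + 21\right) - 2283 = -3134 - 2283 = -5417$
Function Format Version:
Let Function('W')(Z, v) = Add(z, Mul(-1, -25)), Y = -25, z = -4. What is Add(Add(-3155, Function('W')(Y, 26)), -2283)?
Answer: -5417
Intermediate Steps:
Function('W')(Z, v) = 21 (Function('W')(Z, v) = Add(-4, Mul(-1, -25)) = Add(-4, 25) = 21)
Add(Add(-3155, Function('W')(Y, 26)), -2283) = Add(Add(-3155, 21), -2283) = Add(-3134, -2283) = -5417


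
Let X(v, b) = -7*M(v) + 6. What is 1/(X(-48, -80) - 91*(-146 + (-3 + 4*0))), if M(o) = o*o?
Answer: -1/2563 ≈ -0.00039017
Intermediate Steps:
M(o) = o²
X(v, b) = 6 - 7*v² (X(v, b) = -7*v² + 6 = 6 - 7*v²)
1/(X(-48, -80) - 91*(-146 + (-3 + 4*0))) = 1/((6 - 7*(-48)²) - 91*(-146 + (-3 + 4*0))) = 1/((6 - 7*2304) - 91*(-146 + (-3 + 0))) = 1/((6 - 16128) - 91*(-146 - 3)) = 1/(-16122 - 91*(-149)) = 1/(-16122 + 13559) = 1/(-2563) = -1/2563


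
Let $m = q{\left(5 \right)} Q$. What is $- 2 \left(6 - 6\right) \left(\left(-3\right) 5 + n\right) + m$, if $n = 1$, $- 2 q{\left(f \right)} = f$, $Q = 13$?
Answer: $- \frac{65}{2} \approx -32.5$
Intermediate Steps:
$q{\left(f \right)} = - \frac{f}{2}$
$m = - \frac{65}{2}$ ($m = \left(- \frac{1}{2}\right) 5 \cdot 13 = \left(- \frac{5}{2}\right) 13 = - \frac{65}{2} \approx -32.5$)
$- 2 \left(6 - 6\right) \left(\left(-3\right) 5 + n\right) + m = - 2 \left(6 - 6\right) \left(\left(-3\right) 5 + 1\right) - \frac{65}{2} = \left(-2\right) 0 \left(-15 + 1\right) - \frac{65}{2} = 0 \left(-14\right) - \frac{65}{2} = 0 - \frac{65}{2} = - \frac{65}{2}$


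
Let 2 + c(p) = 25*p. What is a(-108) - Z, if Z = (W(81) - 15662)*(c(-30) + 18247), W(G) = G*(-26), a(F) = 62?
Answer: 310851222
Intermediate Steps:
c(p) = -2 + 25*p
W(G) = -26*G
Z = -310851160 (Z = (-26*81 - 15662)*((-2 + 25*(-30)) + 18247) = (-2106 - 15662)*((-2 - 750) + 18247) = -17768*(-752 + 18247) = -17768*17495 = -310851160)
a(-108) - Z = 62 - 1*(-310851160) = 62 + 310851160 = 310851222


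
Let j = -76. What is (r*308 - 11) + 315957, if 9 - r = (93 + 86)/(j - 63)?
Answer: 44356934/139 ≈ 3.1911e+5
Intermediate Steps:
r = 1430/139 (r = 9 - (93 + 86)/(-76 - 63) = 9 - 179/(-139) = 9 - 179*(-1)/139 = 9 - 1*(-179/139) = 9 + 179/139 = 1430/139 ≈ 10.288)
(r*308 - 11) + 315957 = ((1430/139)*308 - 11) + 315957 = (440440/139 - 11) + 315957 = 438911/139 + 315957 = 44356934/139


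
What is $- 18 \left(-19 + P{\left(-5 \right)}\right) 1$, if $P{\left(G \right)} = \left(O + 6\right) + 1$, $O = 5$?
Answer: $126$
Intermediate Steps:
$P{\left(G \right)} = 12$ ($P{\left(G \right)} = \left(5 + 6\right) + 1 = 11 + 1 = 12$)
$- 18 \left(-19 + P{\left(-5 \right)}\right) 1 = - 18 \left(-19 + 12\right) 1 = \left(-18\right) \left(-7\right) 1 = 126 \cdot 1 = 126$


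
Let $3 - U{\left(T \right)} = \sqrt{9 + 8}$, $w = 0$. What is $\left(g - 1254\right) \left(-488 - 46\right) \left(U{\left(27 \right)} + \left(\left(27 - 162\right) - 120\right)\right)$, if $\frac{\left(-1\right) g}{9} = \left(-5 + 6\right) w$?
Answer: $-168748272 - 669636 \sqrt{17} \approx -1.7151 \cdot 10^{8}$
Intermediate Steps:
$U{\left(T \right)} = 3 - \sqrt{17}$ ($U{\left(T \right)} = 3 - \sqrt{9 + 8} = 3 - \sqrt{17}$)
$g = 0$ ($g = - 9 \left(-5 + 6\right) 0 = - 9 \cdot 1 \cdot 0 = \left(-9\right) 0 = 0$)
$\left(g - 1254\right) \left(-488 - 46\right) \left(U{\left(27 \right)} + \left(\left(27 - 162\right) - 120\right)\right) = \left(0 - 1254\right) \left(-488 - 46\right) \left(\left(3 - \sqrt{17}\right) + \left(\left(27 - 162\right) - 120\right)\right) = - 1254 \left(- 534 \left(\left(3 - \sqrt{17}\right) - 255\right)\right) = - 1254 \left(- 534 \left(-252 - \sqrt{17}\right)\right) = - 1254 \left(134568 + 534 \sqrt{17}\right) = -168748272 - 669636 \sqrt{17}$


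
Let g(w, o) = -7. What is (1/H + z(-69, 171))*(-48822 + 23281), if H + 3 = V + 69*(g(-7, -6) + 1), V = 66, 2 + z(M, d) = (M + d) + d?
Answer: -2429459920/351 ≈ -6.9215e+6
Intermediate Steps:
z(M, d) = -2 + M + 2*d (z(M, d) = -2 + ((M + d) + d) = -2 + (M + 2*d) = -2 + M + 2*d)
H = -351 (H = -3 + (66 + 69*(-7 + 1)) = -3 + (66 + 69*(-6)) = -3 + (66 - 414) = -3 - 348 = -351)
(1/H + z(-69, 171))*(-48822 + 23281) = (1/(-351) + (-2 - 69 + 2*171))*(-48822 + 23281) = (-1/351 + (-2 - 69 + 342))*(-25541) = (-1/351 + 271)*(-25541) = (95120/351)*(-25541) = -2429459920/351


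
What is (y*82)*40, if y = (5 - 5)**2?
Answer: 0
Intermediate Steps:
y = 0 (y = 0**2 = 0)
(y*82)*40 = (0*82)*40 = 0*40 = 0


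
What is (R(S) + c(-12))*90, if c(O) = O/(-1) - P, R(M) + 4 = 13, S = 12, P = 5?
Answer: 1440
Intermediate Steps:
R(M) = 9 (R(M) = -4 + 13 = 9)
c(O) = -5 - O (c(O) = O/(-1) - 1*5 = O*(-1) - 5 = -O - 5 = -5 - O)
(R(S) + c(-12))*90 = (9 + (-5 - 1*(-12)))*90 = (9 + (-5 + 12))*90 = (9 + 7)*90 = 16*90 = 1440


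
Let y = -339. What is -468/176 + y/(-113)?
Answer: 15/44 ≈ 0.34091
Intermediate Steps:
-468/176 + y/(-113) = -468/176 - 339/(-113) = -468*1/176 - 339*(-1/113) = -117/44 + 3 = 15/44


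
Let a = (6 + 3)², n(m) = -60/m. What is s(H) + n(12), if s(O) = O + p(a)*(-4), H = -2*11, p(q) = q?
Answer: -351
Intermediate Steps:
a = 81 (a = 9² = 81)
H = -22
s(O) = -324 + O (s(O) = O + 81*(-4) = O - 324 = -324 + O)
s(H) + n(12) = (-324 - 22) - 60/12 = -346 - 60*1/12 = -346 - 5 = -351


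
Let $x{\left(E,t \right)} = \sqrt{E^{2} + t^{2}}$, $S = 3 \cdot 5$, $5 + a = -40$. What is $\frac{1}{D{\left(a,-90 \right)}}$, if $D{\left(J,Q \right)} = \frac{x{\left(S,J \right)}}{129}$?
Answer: $\frac{43 \sqrt{10}}{50} \approx 2.7196$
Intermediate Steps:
$a = -45$ ($a = -5 - 40 = -45$)
$S = 15$
$D{\left(J,Q \right)} = \frac{\sqrt{225 + J^{2}}}{129}$ ($D{\left(J,Q \right)} = \frac{\sqrt{15^{2} + J^{2}}}{129} = \sqrt{225 + J^{2}} \cdot \frac{1}{129} = \frac{\sqrt{225 + J^{2}}}{129}$)
$\frac{1}{D{\left(a,-90 \right)}} = \frac{1}{\frac{1}{129} \sqrt{225 + \left(-45\right)^{2}}} = \frac{1}{\frac{1}{129} \sqrt{225 + 2025}} = \frac{1}{\frac{1}{129} \sqrt{2250}} = \frac{1}{\frac{1}{129} \cdot 15 \sqrt{10}} = \frac{1}{\frac{5}{43} \sqrt{10}} = \frac{43 \sqrt{10}}{50}$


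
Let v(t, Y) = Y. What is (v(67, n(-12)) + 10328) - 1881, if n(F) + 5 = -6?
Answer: 8436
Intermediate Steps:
n(F) = -11 (n(F) = -5 - 6 = -11)
(v(67, n(-12)) + 10328) - 1881 = (-11 + 10328) - 1881 = 10317 - 1881 = 8436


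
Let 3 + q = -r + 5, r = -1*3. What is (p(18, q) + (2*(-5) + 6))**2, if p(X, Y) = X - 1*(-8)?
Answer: 484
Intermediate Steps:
r = -3
q = 5 (q = -3 + (-1*(-3) + 5) = -3 + (3 + 5) = -3 + 8 = 5)
p(X, Y) = 8 + X (p(X, Y) = X + 8 = 8 + X)
(p(18, q) + (2*(-5) + 6))**2 = ((8 + 18) + (2*(-5) + 6))**2 = (26 + (-10 + 6))**2 = (26 - 4)**2 = 22**2 = 484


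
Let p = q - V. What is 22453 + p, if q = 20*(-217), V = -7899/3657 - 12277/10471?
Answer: 231239566643/12764149 ≈ 18116.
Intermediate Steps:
V = -42535806/12764149 (V = -7899*1/3657 - 12277*1/10471 = -2633/1219 - 12277/10471 = -42535806/12764149 ≈ -3.3324)
q = -4340
p = -55353870854/12764149 (p = -4340 - 1*(-42535806/12764149) = -4340 + 42535806/12764149 = -55353870854/12764149 ≈ -4336.7)
22453 + p = 22453 - 55353870854/12764149 = 231239566643/12764149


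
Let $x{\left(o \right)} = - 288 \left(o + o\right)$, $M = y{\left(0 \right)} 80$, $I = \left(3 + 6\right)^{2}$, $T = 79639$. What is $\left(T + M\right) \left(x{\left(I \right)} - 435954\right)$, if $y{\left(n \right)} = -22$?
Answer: $-37585184190$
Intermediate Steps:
$I = 81$ ($I = 9^{2} = 81$)
$M = -1760$ ($M = \left(-22\right) 80 = -1760$)
$x{\left(o \right)} = - 576 o$ ($x{\left(o \right)} = - 288 \cdot 2 o = - 576 o$)
$\left(T + M\right) \left(x{\left(I \right)} - 435954\right) = \left(79639 - 1760\right) \left(\left(-576\right) 81 - 435954\right) = 77879 \left(-46656 - 435954\right) = 77879 \left(-482610\right) = -37585184190$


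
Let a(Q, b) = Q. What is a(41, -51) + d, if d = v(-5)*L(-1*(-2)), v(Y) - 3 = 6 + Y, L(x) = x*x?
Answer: 57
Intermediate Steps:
L(x) = x²
v(Y) = 9 + Y (v(Y) = 3 + (6 + Y) = 9 + Y)
d = 16 (d = (9 - 5)*(-1*(-2))² = 4*2² = 4*4 = 16)
a(41, -51) + d = 41 + 16 = 57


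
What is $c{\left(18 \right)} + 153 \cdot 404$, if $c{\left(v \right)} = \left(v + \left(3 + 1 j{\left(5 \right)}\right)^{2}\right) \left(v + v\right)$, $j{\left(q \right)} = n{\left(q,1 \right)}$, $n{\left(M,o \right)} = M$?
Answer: $64764$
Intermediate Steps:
$j{\left(q \right)} = q$
$c{\left(v \right)} = 2 v \left(64 + v\right)$ ($c{\left(v \right)} = \left(v + \left(3 + 1 \cdot 5\right)^{2}\right) \left(v + v\right) = \left(v + \left(3 + 5\right)^{2}\right) 2 v = \left(v + 8^{2}\right) 2 v = \left(v + 64\right) 2 v = \left(64 + v\right) 2 v = 2 v \left(64 + v\right)$)
$c{\left(18 \right)} + 153 \cdot 404 = 2 \cdot 18 \left(64 + 18\right) + 153 \cdot 404 = 2 \cdot 18 \cdot 82 + 61812 = 2952 + 61812 = 64764$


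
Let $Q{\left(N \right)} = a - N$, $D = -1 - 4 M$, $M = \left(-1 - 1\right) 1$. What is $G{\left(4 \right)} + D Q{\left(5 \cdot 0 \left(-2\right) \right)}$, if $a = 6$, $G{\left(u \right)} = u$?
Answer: $46$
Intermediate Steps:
$M = -2$ ($M = \left(-2\right) 1 = -2$)
$D = 7$ ($D = -1 - -8 = -1 + 8 = 7$)
$Q{\left(N \right)} = 6 - N$
$G{\left(4 \right)} + D Q{\left(5 \cdot 0 \left(-2\right) \right)} = 4 + 7 \left(6 - 5 \cdot 0 \left(-2\right)\right) = 4 + 7 \left(6 - 0 \left(-2\right)\right) = 4 + 7 \left(6 - 0\right) = 4 + 7 \left(6 + 0\right) = 4 + 7 \cdot 6 = 4 + 42 = 46$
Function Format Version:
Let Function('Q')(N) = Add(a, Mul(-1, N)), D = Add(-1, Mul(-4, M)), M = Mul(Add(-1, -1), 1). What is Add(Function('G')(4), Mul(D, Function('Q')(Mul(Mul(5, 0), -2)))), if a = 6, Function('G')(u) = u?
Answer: 46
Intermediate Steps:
M = -2 (M = Mul(-2, 1) = -2)
D = 7 (D = Add(-1, Mul(-4, -2)) = Add(-1, 8) = 7)
Function('Q')(N) = Add(6, Mul(-1, N))
Add(Function('G')(4), Mul(D, Function('Q')(Mul(Mul(5, 0), -2)))) = Add(4, Mul(7, Add(6, Mul(-1, Mul(Mul(5, 0), -2))))) = Add(4, Mul(7, Add(6, Mul(-1, Mul(0, -2))))) = Add(4, Mul(7, Add(6, Mul(-1, 0)))) = Add(4, Mul(7, Add(6, 0))) = Add(4, Mul(7, 6)) = Add(4, 42) = 46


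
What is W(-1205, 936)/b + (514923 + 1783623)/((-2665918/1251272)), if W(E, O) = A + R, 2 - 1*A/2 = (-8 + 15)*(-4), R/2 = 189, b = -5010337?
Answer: -7205130782019607314/6678573797183 ≈ -1.0788e+6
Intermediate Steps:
R = 378 (R = 2*189 = 378)
A = 60 (A = 4 - 2*(-8 + 15)*(-4) = 4 - 14*(-4) = 4 - 2*(-28) = 4 + 56 = 60)
W(E, O) = 438 (W(E, O) = 60 + 378 = 438)
W(-1205, 936)/b + (514923 + 1783623)/((-2665918/1251272)) = 438/(-5010337) + (514923 + 1783623)/((-2665918/1251272)) = 438*(-1/5010337) + 2298546/((-2665918*1/1251272)) = -438/5010337 + 2298546/(-1332959/625636) = -438/5010337 + 2298546*(-625636/1332959) = -438/5010337 - 1438053125256/1332959 = -7205130782019607314/6678573797183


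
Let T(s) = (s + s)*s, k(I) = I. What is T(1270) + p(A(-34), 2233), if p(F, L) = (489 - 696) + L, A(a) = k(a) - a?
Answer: 3227826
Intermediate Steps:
A(a) = 0 (A(a) = a - a = 0)
p(F, L) = -207 + L
T(s) = 2*s² (T(s) = (2*s)*s = 2*s²)
T(1270) + p(A(-34), 2233) = 2*1270² + (-207 + 2233) = 2*1612900 + 2026 = 3225800 + 2026 = 3227826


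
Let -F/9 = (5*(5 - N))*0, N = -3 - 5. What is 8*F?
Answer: 0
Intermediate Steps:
N = -8
F = 0 (F = -9*5*(5 - 1*(-8))*0 = -9*5*(5 + 8)*0 = -9*5*13*0 = -585*0 = -9*0 = 0)
8*F = 8*0 = 0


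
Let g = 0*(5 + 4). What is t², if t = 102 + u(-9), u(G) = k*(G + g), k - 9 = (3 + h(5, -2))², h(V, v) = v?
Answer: 144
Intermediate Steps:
g = 0 (g = 0*9 = 0)
k = 10 (k = 9 + (3 - 2)² = 9 + 1² = 9 + 1 = 10)
u(G) = 10*G (u(G) = 10*(G + 0) = 10*G)
t = 12 (t = 102 + 10*(-9) = 102 - 90 = 12)
t² = 12² = 144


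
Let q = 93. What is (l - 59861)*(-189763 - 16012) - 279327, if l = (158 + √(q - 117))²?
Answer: 7185589448 - 130049800*I*√6 ≈ 7.1856e+9 - 3.1856e+8*I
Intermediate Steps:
l = (158 + 2*I*√6)² (l = (158 + √(93 - 117))² = (158 + √(-24))² = (158 + 2*I*√6)² ≈ 24940.0 + 1548.1*I)
(l - 59861)*(-189763 - 16012) - 279327 = ((24940 + 632*I*√6) - 59861)*(-189763 - 16012) - 279327 = (-34921 + 632*I*√6)*(-205775) - 279327 = (7185868775 - 130049800*I*√6) - 279327 = 7185589448 - 130049800*I*√6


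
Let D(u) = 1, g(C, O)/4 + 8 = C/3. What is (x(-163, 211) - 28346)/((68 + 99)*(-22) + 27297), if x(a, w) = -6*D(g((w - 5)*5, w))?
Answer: -28352/23623 ≈ -1.2002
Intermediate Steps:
g(C, O) = -32 + 4*C/3 (g(C, O) = -32 + 4*(C/3) = -32 + 4*C/3)
x(a, w) = -6 (x(a, w) = -6*1 = -6)
(x(-163, 211) - 28346)/((68 + 99)*(-22) + 27297) = (-6 - 28346)/((68 + 99)*(-22) + 27297) = -28352/(167*(-22) + 27297) = -28352/(-3674 + 27297) = -28352/23623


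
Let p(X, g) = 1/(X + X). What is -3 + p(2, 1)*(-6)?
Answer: -9/2 ≈ -4.5000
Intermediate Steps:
p(X, g) = 1/(2*X)
-3 + p(2, 1)*(-6) = -3 + ((1/2)/2)*(-6) = -3 + ((1/2)*(1/2))*(-6) = -3 + (1/4)*(-6) = -3 - 3/2 = -9/2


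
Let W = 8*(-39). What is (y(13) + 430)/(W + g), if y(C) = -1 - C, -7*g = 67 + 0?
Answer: -2912/2251 ≈ -1.2936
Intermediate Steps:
g = -67/7 (g = -(67 + 0)/7 = -⅐*67 = -67/7 ≈ -9.5714)
W = -312
(y(13) + 430)/(W + g) = ((-1 - 1*13) + 430)/(-312 - 67/7) = ((-1 - 13) + 430)/(-2251/7) = (-14 + 430)*(-7/2251) = 416*(-7/2251) = -2912/2251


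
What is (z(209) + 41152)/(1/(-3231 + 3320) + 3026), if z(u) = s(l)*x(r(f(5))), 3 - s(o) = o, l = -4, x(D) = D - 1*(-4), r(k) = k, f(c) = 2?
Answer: 3666266/269315 ≈ 13.613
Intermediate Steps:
x(D) = 4 + D (x(D) = D + 4 = 4 + D)
s(o) = 3 - o
z(u) = 42 (z(u) = (3 - 1*(-4))*(4 + 2) = (3 + 4)*6 = 7*6 = 42)
(z(209) + 41152)/(1/(-3231 + 3320) + 3026) = (42 + 41152)/(1/(-3231 + 3320) + 3026) = 41194/(1/89 + 3026) = 41194/(269315/89) = 41194*(89/269315) = 3666266/269315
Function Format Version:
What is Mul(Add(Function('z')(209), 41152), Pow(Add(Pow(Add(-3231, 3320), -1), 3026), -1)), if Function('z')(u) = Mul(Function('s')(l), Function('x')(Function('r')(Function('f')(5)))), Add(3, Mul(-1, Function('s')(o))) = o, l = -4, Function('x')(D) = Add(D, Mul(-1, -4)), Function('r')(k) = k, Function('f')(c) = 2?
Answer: Rational(3666266, 269315) ≈ 13.613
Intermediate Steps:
Function('x')(D) = Add(4, D) (Function('x')(D) = Add(D, 4) = Add(4, D))
Function('s')(o) = Add(3, Mul(-1, o))
Function('z')(u) = 42 (Function('z')(u) = Mul(Add(3, Mul(-1, -4)), Add(4, 2)) = Mul(Add(3, 4), 6) = Mul(7, 6) = 42)
Mul(Add(Function('z')(209), 41152), Pow(Add(Pow(Add(-3231, 3320), -1), 3026), -1)) = Mul(Add(42, 41152), Pow(Add(Pow(Add(-3231, 3320), -1), 3026), -1)) = Mul(41194, Pow(Add(Pow(89, -1), 3026), -1)) = Mul(41194, Pow(Add(Rational(1, 89), 3026), -1)) = Mul(41194, Pow(Rational(269315, 89), -1)) = Mul(41194, Rational(89, 269315)) = Rational(3666266, 269315)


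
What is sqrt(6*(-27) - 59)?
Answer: I*sqrt(221) ≈ 14.866*I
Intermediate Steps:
sqrt(6*(-27) - 59) = sqrt(-162 - 59) = sqrt(-221) = I*sqrt(221)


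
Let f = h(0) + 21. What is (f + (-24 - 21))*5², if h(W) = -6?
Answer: -750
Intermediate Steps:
f = 15 (f = -6 + 21 = 15)
(f + (-24 - 21))*5² = (15 + (-24 - 21))*5² = (15 - 45)*25 = -30*25 = -750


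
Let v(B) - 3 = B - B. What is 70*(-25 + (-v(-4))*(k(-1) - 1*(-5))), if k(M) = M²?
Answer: -3010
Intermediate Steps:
v(B) = 3 (v(B) = 3 + (B - B) = 3 + 0 = 3)
70*(-25 + (-v(-4))*(k(-1) - 1*(-5))) = 70*(-25 + (-1*3)*((-1)² - 1*(-5))) = 70*(-25 - 3*(1 + 5)) = 70*(-25 - 3*6) = 70*(-25 - 18) = 70*(-43) = -3010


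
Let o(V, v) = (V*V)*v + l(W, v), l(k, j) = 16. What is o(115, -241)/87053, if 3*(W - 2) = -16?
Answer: -3187209/87053 ≈ -36.612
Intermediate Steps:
W = -10/3 (W = 2 + (1/3)*(-16) = 2 - 16/3 = -10/3 ≈ -3.3333)
o(V, v) = 16 + v*V**2 (o(V, v) = (V*V)*v + 16 = V**2*v + 16 = v*V**2 + 16 = 16 + v*V**2)
o(115, -241)/87053 = (16 - 241*115**2)/87053 = (16 - 241*13225)*(1/87053) = (16 - 3187225)*(1/87053) = -3187209*1/87053 = -3187209/87053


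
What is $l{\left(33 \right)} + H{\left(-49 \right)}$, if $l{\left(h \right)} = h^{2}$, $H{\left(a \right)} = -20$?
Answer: $1069$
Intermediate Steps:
$l{\left(33 \right)} + H{\left(-49 \right)} = 33^{2} - 20 = 1089 - 20 = 1069$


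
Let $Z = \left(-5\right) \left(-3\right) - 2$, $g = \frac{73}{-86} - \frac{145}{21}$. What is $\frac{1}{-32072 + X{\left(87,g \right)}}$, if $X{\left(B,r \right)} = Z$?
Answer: $- \frac{1}{32059} \approx -3.1192 \cdot 10^{-5}$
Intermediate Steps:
$g = - \frac{14003}{1806}$ ($g = 73 \left(- \frac{1}{86}\right) - \frac{145}{21} = - \frac{73}{86} - \frac{145}{21} = - \frac{14003}{1806} \approx -7.7536$)
$Z = 13$ ($Z = 15 - 2 = 13$)
$X{\left(B,r \right)} = 13$
$\frac{1}{-32072 + X{\left(87,g \right)}} = \frac{1}{-32072 + 13} = \frac{1}{-32059} = - \frac{1}{32059}$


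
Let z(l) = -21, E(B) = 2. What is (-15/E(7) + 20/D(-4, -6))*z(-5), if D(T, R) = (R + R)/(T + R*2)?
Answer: -805/2 ≈ -402.50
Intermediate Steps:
D(T, R) = 2*R/(T + 2*R) (D(T, R) = (2*R)/(T + 2*R) = 2*R/(T + 2*R))
(-15/E(7) + 20/D(-4, -6))*z(-5) = (-15/2 + 20/((2*(-6)/(-4 + 2*(-6)))))*(-21) = (-15*½ + 20/((2*(-6)/(-4 - 12))))*(-21) = (-15/2 + 20/((2*(-6)/(-16))))*(-21) = (-15/2 + 20/((2*(-6)*(-1/16))))*(-21) = (-15/2 + 20/(¾))*(-21) = (-15/2 + 20*(4/3))*(-21) = (-15/2 + 80/3)*(-21) = (115/6)*(-21) = -805/2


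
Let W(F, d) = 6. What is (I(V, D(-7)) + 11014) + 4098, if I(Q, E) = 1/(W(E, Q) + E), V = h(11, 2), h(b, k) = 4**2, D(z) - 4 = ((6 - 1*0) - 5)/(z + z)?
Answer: 2100582/139 ≈ 15112.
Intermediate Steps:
D(z) = 4 + 1/(2*z) (D(z) = 4 + ((6 - 1*0) - 5)/(z + z) = 4 + ((6 + 0) - 5)/((2*z)) = 4 + (6 - 5)*(1/(2*z)) = 4 + 1*(1/(2*z)) = 4 + 1/(2*z))
h(b, k) = 16
V = 16
I(Q, E) = 1/(6 + E)
(I(V, D(-7)) + 11014) + 4098 = (1/(6 + (4 + (1/2)/(-7))) + 11014) + 4098 = (1/(6 + (4 + (1/2)*(-1/7))) + 11014) + 4098 = (1/(6 + (4 - 1/14)) + 11014) + 4098 = (1/(6 + 55/14) + 11014) + 4098 = (1/(139/14) + 11014) + 4098 = (14/139 + 11014) + 4098 = 1530960/139 + 4098 = 2100582/139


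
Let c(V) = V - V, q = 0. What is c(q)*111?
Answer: 0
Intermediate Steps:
c(V) = 0
c(q)*111 = 0*111 = 0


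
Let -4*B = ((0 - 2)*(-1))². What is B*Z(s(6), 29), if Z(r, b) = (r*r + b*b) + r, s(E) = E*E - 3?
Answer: -1963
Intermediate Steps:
s(E) = -3 + E² (s(E) = E² - 3 = -3 + E²)
Z(r, b) = r + b² + r² (Z(r, b) = (r² + b²) + r = (b² + r²) + r = r + b² + r²)
B = -1 (B = -(0 - 2)²/4 = -(-2*(-1))²/4 = -¼*2² = -¼*4 = -1)
B*Z(s(6), 29) = -((-3 + 6²) + 29² + (-3 + 6²)²) = -((-3 + 36) + 841 + (-3 + 36)²) = -(33 + 841 + 33²) = -(33 + 841 + 1089) = -1*1963 = -1963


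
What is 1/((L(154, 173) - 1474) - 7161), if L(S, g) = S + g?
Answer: -1/8308 ≈ -0.00012037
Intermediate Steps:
1/((L(154, 173) - 1474) - 7161) = 1/(((154 + 173) - 1474) - 7161) = 1/((327 - 1474) - 7161) = 1/(-1147 - 7161) = 1/(-8308) = -1/8308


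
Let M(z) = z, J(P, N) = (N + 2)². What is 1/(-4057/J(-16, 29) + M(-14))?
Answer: -961/17511 ≈ -0.054880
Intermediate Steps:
J(P, N) = (2 + N)²
1/(-4057/J(-16, 29) + M(-14)) = 1/(-4057/(2 + 29)² - 14) = 1/(-4057/(31²) - 14) = 1/(-4057/961 - 14) = 1/(-17511/961) = -961/17511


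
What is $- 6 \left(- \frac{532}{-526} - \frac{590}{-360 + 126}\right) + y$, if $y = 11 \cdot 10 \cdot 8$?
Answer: $\frac{8808746}{10257} \approx 858.8$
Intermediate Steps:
$y = 880$ ($y = 110 \cdot 8 = 880$)
$- 6 \left(- \frac{532}{-526} - \frac{590}{-360 + 126}\right) + y = - 6 \left(- \frac{532}{-526} - \frac{590}{-360 + 126}\right) + 880 = - 6 \left(\left(-532\right) \left(- \frac{1}{526}\right) - \frac{590}{-234}\right) + 880 = - 6 \left(\frac{266}{263} - - \frac{295}{117}\right) + 880 = - 6 \left(\frac{266}{263} + \frac{295}{117}\right) + 880 = \left(-6\right) \frac{108707}{30771} + 880 = - \frac{217414}{10257} + 880 = \frac{8808746}{10257}$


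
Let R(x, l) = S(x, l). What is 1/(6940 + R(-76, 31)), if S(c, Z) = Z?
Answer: 1/6971 ≈ 0.00014345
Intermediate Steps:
R(x, l) = l
1/(6940 + R(-76, 31)) = 1/(6940 + 31) = 1/6971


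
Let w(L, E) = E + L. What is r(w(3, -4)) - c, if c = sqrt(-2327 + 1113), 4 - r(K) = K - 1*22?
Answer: 27 - I*sqrt(1214) ≈ 27.0 - 34.843*I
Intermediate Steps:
r(K) = 26 - K (r(K) = 4 - (K - 1*22) = 4 - (K - 22) = 4 - (-22 + K) = 4 + (22 - K) = 26 - K)
c = I*sqrt(1214) (c = sqrt(-1214) = I*sqrt(1214) ≈ 34.843*I)
r(w(3, -4)) - c = (26 - (-4 + 3)) - I*sqrt(1214) = (26 - 1*(-1)) - I*sqrt(1214) = (26 + 1) - I*sqrt(1214) = 27 - I*sqrt(1214)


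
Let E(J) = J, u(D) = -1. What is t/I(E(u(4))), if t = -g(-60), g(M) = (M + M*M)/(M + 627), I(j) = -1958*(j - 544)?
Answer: -118/20168379 ≈ -5.8507e-6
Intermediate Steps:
I(j) = 1065152 - 1958*j (I(j) = -1958*(-544 + j) = 1065152 - 1958*j)
g(M) = (M + M²)/(627 + M)
t = -1180/189 (t = -(-60)*(1 - 60)/(627 - 60) = -(-60)*(-59)/567 = -1*1180/189 = -1180/189 ≈ -6.2434)
t/I(E(u(4))) = -1180/(189*(1065152 - 1958*(-1))) = -1180/(189*(1065152 + 1958)) = -1180/189/1067110 = -1180/189*1/1067110 = -118/20168379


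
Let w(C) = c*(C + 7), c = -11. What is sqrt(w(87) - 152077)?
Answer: I*sqrt(153111) ≈ 391.29*I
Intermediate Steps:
w(C) = -77 - 11*C (w(C) = -11*(C + 7) = -11*(7 + C) = -77 - 11*C)
sqrt(w(87) - 152077) = sqrt((-77 - 11*87) - 152077) = sqrt((-77 - 957) - 152077) = sqrt(-1034 - 152077) = sqrt(-153111) = I*sqrt(153111)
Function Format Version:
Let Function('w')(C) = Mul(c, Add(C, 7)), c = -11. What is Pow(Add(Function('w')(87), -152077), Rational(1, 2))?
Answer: Mul(I, Pow(153111, Rational(1, 2))) ≈ Mul(391.29, I)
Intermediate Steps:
Function('w')(C) = Add(-77, Mul(-11, C)) (Function('w')(C) = Mul(-11, Add(C, 7)) = Mul(-11, Add(7, C)) = Add(-77, Mul(-11, C)))
Pow(Add(Function('w')(87), -152077), Rational(1, 2)) = Pow(Add(Add(-77, Mul(-11, 87)), -152077), Rational(1, 2)) = Pow(Add(Add(-77, -957), -152077), Rational(1, 2)) = Pow(Add(-1034, -152077), Rational(1, 2)) = Pow(-153111, Rational(1, 2)) = Mul(I, Pow(153111, Rational(1, 2)))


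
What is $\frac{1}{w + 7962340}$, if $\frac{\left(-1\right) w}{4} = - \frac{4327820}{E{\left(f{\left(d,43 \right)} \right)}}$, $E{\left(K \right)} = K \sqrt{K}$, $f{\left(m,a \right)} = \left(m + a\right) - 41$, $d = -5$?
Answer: $\frac{10749159}{100572479433980} - \frac{649173 i \sqrt{3}}{25143119858495} \approx 1.0688 \cdot 10^{-7} - 4.472 \cdot 10^{-8} i$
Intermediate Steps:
$f{\left(m,a \right)} = -41 + a + m$ ($f{\left(m,a \right)} = \left(a + m\right) - 41 = -41 + a + m$)
$E{\left(K \right)} = K^{\frac{3}{2}}$
$w = \frac{17311280 i \sqrt{3}}{9}$ ($w = - 4 \left(- \frac{4327820}{\left(-41 + 43 - 5\right)^{\frac{3}{2}}}\right) = - 4 \left(- \frac{4327820}{\left(-3\right)^{\frac{3}{2}}}\right) = - 4 \left(- \frac{4327820}{\left(-3\right) i \sqrt{3}}\right) = - 4 \left(- 4327820 \frac{i \sqrt{3}}{9}\right) = - 4 \left(- \frac{4327820 i \sqrt{3}}{9}\right) = \frac{17311280 i \sqrt{3}}{9} \approx 3.3316 \cdot 10^{6} i$)
$\frac{1}{w + 7962340} = \frac{1}{\frac{17311280 i \sqrt{3}}{9} + 7962340} = \frac{1}{7962340 + \frac{17311280 i \sqrt{3}}{9}}$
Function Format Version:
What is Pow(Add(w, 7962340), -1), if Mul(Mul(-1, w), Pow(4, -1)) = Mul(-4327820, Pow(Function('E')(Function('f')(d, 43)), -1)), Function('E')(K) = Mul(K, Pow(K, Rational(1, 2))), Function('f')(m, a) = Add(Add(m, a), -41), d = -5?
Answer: Add(Rational(10749159, 100572479433980), Mul(Rational(-649173, 25143119858495), I, Pow(3, Rational(1, 2)))) ≈ Add(1.0688e-7, Mul(-4.4720e-8, I))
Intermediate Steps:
Function('f')(m, a) = Add(-41, a, m) (Function('f')(m, a) = Add(Add(a, m), -41) = Add(-41, a, m))
Function('E')(K) = Pow(K, Rational(3, 2))
w = Mul(Rational(17311280, 9), I, Pow(3, Rational(1, 2))) (w = Mul(-4, Mul(-4327820, Pow(Pow(Add(-41, 43, -5), Rational(3, 2)), -1))) = Mul(-4, Mul(-4327820, Pow(Pow(-3, Rational(3, 2)), -1))) = Mul(-4, Mul(-4327820, Pow(Mul(-3, I, Pow(3, Rational(1, 2))), -1))) = Mul(-4, Mul(-4327820, Mul(Rational(1, 9), I, Pow(3, Rational(1, 2))))) = Mul(-4, Mul(Rational(-4327820, 9), I, Pow(3, Rational(1, 2)))) = Mul(Rational(17311280, 9), I, Pow(3, Rational(1, 2))) ≈ Mul(3.3316e+6, I))
Pow(Add(w, 7962340), -1) = Pow(Add(Mul(Rational(17311280, 9), I, Pow(3, Rational(1, 2))), 7962340), -1) = Pow(Add(7962340, Mul(Rational(17311280, 9), I, Pow(3, Rational(1, 2)))), -1)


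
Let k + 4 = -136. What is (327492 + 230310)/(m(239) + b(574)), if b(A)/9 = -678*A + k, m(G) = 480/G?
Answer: -22219113/139568272 ≈ -0.15920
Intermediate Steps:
k = -140 (k = -4 - 136 = -140)
b(A) = -1260 - 6102*A (b(A) = 9*(-678*A - 140) = 9*(-140 - 678*A) = -1260 - 6102*A)
(327492 + 230310)/(m(239) + b(574)) = (327492 + 230310)/(480/239 + (-1260 - 6102*574)) = 557802/(480*(1/239) + (-1260 - 3502548)) = 557802/(480/239 - 3503808) = 557802/(-837409632/239) = 557802*(-239/837409632) = -22219113/139568272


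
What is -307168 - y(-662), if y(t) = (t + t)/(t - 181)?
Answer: -258943948/843 ≈ -3.0717e+5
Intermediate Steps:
y(t) = 2*t/(-181 + t) (y(t) = (2*t)/(-181 + t) = 2*t/(-181 + t))
-307168 - y(-662) = -307168 - 2*(-662)/(-181 - 662) = -307168 - 2*(-662)/(-843) = -307168 - 2*(-662)*(-1)/843 = -307168 - 1*1324/843 = -307168 - 1324/843 = -258943948/843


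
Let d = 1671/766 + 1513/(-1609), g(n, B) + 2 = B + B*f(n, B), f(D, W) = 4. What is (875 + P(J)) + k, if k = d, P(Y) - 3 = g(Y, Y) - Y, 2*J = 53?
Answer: 1211838789/1232494 ≈ 983.24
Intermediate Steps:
J = 53/2 (J = (½)*53 = 53/2 ≈ 26.500)
g(n, B) = -2 + 5*B (g(n, B) = -2 + (B + B*4) = -2 + (B + 4*B) = -2 + 5*B)
P(Y) = 1 + 4*Y (P(Y) = 3 + ((-2 + 5*Y) - Y) = 3 + (-2 + 4*Y) = 1 + 4*Y)
d = 1529681/1232494 (d = 1671*(1/766) + 1513*(-1/1609) = 1671/766 - 1513/1609 = 1529681/1232494 ≈ 1.2411)
k = 1529681/1232494 ≈ 1.2411
(875 + P(J)) + k = (875 + (1 + 4*(53/2))) + 1529681/1232494 = (875 + (1 + 106)) + 1529681/1232494 = (875 + 107) + 1529681/1232494 = 982 + 1529681/1232494 = 1211838789/1232494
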